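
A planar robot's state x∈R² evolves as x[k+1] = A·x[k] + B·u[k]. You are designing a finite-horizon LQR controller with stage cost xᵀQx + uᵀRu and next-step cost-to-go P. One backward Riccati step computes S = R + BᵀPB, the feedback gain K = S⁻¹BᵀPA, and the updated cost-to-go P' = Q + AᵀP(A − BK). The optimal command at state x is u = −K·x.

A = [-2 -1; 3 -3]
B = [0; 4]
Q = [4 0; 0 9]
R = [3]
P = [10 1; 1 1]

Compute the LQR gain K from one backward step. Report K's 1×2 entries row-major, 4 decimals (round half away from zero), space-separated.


BᵀP = [4.0000 4.0000]
S = R + BᵀPB = [3] + [16.0000] = [19.0000]
BᵀPA = [4.0000 -16.0000]
K = S⁻¹·BᵀPA = [0.2105 -0.8421]
A−BK = [-2.0000 -1.0000; 2.1579 0.3684]
AᵀP(A−BK) = [36.1579 17.3684; 17.3684 11.5263]
P' = Q + AᵀP(A−BK) = [40.1579 17.3684; 17.3684 20.5263]
tr(P') = 60.6842

0.2105 -0.8421


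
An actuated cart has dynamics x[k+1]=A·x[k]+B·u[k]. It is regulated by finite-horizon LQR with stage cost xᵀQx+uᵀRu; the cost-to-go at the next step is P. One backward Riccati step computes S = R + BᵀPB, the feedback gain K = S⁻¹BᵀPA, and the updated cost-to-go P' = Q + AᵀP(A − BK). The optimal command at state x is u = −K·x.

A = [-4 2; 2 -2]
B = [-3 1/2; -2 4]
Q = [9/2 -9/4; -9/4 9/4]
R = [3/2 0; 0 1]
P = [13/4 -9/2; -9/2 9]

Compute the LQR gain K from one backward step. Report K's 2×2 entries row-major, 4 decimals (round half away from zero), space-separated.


BᵀP = [-0.7500 -4.5000; -16.3750 33.7500]
S = R + BᵀPB = [3/2 0; 0 1] + [11.2500 -18.3750; -18.3750 126.8125] = [12.7500 -18.3750; -18.3750 127.8125]
BᵀPA = [-6.0000 7.5000; 133.0000 -100.2500]
K = S⁻¹·BᵀPA = [1.2980 -0.6838; 1.2272 -0.8827]
A−BK = [-0.7195 0.3898; -0.3127 0.1630]
AᵀP(A−BK) = [4.5709 -2.7087; -2.7087 1.6417]
P' = Q + AᵀP(A−BK) = [9.0709 -4.9587; -4.9587 3.8917]
tr(P') = 12.9626

1.2980 -0.6838 1.2272 -0.8827


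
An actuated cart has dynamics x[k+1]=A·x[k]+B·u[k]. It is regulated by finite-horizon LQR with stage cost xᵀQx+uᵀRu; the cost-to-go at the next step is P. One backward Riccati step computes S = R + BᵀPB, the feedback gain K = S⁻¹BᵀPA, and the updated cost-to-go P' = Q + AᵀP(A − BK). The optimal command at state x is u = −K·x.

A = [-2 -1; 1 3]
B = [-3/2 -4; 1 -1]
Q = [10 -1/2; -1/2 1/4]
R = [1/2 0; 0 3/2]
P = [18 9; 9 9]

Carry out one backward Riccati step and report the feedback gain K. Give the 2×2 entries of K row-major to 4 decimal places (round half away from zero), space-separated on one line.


1.0191 2.1722 0.1054 -0.5943

BᵀP = [-18.0000 -4.5000; -81.0000 -45.0000]
S = R + BᵀPB = [1/2 0; 0 3/2] + [22.5000 76.5000; 76.5000 369.0000] = [23.0000 76.5000; 76.5000 370.5000]
BᵀPA = [31.5000 4.5000; 117.0000 -54.0000]
K = S⁻¹·BᵀPA = [1.0191 2.1722; 0.1054 -0.5943]
A−BK = [-0.0499 -0.1187; 0.0863 0.2335]
AᵀP(A−BK) = [0.5702 1.1038; 1.1038 3.1344]
P' = Q + AᵀP(A−BK) = [10.5702 0.6038; 0.6038 3.3844]
tr(P') = 13.9547


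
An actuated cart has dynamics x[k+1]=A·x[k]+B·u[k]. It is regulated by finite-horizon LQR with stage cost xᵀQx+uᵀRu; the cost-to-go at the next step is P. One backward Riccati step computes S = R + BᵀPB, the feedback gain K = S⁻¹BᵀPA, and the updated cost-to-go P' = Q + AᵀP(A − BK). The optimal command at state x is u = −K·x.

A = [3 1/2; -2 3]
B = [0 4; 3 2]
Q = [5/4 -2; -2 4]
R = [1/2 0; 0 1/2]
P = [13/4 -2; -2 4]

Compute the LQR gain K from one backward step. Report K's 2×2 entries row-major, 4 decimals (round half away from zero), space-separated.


-1.1507 0.9041 0.7397 0.1233

BᵀP = [-6.0000 12.0000; 9.0000 0.0000]
S = R + BᵀPB = [1/2 0; 0 1/2] + [36.0000 0.0000; 0.0000 36.0000] = [36.5000 0.0000; 0.0000 36.5000]
BᵀPA = [-42.0000 33.0000; 27.0000 4.5000]
K = S⁻¹·BᵀPA = [-1.1507 0.9041; 0.7397 0.1233]
A−BK = [0.0411 0.0068; -0.0274 0.0411]
AᵀP(A−BK) = [0.9486 -0.4812; -0.4812 0.4221]
P' = Q + AᵀP(A−BK) = [2.1986 -2.4812; -2.4812 4.4221]
tr(P') = 6.6207


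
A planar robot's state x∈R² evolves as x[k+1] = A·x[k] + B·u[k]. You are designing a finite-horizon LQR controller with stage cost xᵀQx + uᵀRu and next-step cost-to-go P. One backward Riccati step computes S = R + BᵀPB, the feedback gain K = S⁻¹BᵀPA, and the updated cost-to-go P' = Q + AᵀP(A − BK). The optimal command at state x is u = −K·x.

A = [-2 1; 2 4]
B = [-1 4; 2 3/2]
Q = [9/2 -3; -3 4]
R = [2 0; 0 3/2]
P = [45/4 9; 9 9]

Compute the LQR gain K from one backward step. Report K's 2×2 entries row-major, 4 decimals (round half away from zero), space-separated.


0.8616 1.1581 -0.1708 0.6767

BᵀP = [6.7500 9.0000; 58.5000 49.5000]
S = R + BᵀPB = [2 0; 0 3/2] + [11.2500 40.5000; 40.5000 308.2500] = [13.2500 40.5000; 40.5000 309.7500]
BᵀPA = [4.5000 42.7500; -18.0000 256.5000]
K = S⁻¹·BᵀPA = [0.8616 1.1581; -0.1708 0.6767]
A−BK = [-0.4554 -0.5485; 0.5330 0.6687]
AᵀP(A−BK) = [2.0492 2.4683; 2.4683 4.1764]
P' = Q + AᵀP(A−BK) = [6.5492 -0.5317; -0.5317 8.1764]
tr(P') = 14.7256


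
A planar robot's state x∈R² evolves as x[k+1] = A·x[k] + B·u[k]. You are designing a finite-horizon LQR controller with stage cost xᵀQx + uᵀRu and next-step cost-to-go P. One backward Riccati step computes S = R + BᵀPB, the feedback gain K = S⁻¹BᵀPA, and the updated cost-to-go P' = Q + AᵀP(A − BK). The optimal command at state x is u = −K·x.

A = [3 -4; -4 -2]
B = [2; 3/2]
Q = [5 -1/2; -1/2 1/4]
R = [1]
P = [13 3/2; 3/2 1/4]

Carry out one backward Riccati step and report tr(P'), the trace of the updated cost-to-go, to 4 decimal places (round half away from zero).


BᵀP = [28.2500 3.3750]
S = R + BᵀPB = [1] + [61.5625] = [62.5625]
BᵀPA = [71.2500 -119.7500]
K = S⁻¹·BᵀPA = [1.1389 -1.9141]
A−BK = [0.7223 -0.1718; -5.7083 0.8711]
AᵀP(A−BK) = [3.8561 -2.6214; -2.6214 3.7882]
P' = Q + AᵀP(A−BK) = [8.8561 -3.1214; -3.1214 4.0382]
tr(P') = 12.8944

12.8944


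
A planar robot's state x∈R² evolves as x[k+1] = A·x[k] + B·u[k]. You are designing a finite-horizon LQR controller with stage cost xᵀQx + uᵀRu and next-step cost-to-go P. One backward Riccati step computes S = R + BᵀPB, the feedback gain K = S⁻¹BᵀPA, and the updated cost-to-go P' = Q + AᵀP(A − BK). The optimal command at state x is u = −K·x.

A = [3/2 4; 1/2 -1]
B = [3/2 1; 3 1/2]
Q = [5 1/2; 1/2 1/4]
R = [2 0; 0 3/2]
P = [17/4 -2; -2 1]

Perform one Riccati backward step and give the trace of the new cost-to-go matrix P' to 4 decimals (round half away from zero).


40.2260

BᵀP = [0.3750 0.0000; 3.2500 -1.5000]
S = R + BᵀPB = [2 0; 0 3/2] + [0.5625 0.3750; 0.3750 2.5000] = [2.5625 0.3750; 0.3750 4.0000]
BᵀPA = [0.5625 1.5000; 4.1250 14.5000]
K = S⁻¹·BᵀPA = [0.0696 0.0556; 1.0247 3.6198]
A−BK = [0.3709 0.2968; -0.2210 -2.9768]
AᵀP(A−BK) = [2.5464 9.0371; 9.0371 32.4297]
P' = Q + AᵀP(A−BK) = [7.5464 9.5371; 9.5371 32.6797]
tr(P') = 40.2260


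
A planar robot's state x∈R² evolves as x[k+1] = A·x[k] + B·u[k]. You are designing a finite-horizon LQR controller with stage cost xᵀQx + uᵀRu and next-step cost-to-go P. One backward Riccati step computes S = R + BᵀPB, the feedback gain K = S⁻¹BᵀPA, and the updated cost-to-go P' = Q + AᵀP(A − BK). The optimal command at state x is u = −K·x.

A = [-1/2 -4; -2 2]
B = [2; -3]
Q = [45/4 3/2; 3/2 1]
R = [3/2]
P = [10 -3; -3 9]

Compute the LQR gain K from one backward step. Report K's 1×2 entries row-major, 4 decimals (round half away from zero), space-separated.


BᵀP = [29.0000 -33.0000]
S = R + BᵀPB = [3/2] + [157.0000] = [158.5000]
BᵀPA = [51.5000 -182.0000]
K = S⁻¹·BᵀPA = [0.3249 -1.1483]
A−BK = [-1.1498 -1.7035; -1.0252 -1.4448]
AᵀP(A−BK) = [15.7666 22.1356; 22.1356 35.0158]
P' = Q + AᵀP(A−BK) = [27.0166 23.6356; 23.6356 36.0158]
tr(P') = 63.0323

0.3249 -1.1483


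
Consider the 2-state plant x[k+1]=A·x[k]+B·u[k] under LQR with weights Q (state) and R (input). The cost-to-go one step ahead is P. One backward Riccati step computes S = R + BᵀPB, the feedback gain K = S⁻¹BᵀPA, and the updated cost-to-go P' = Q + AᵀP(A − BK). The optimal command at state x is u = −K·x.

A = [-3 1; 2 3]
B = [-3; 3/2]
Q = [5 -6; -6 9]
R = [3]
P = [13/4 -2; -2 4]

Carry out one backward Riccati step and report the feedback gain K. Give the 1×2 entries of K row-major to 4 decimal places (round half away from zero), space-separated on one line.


1.0506 0.3924

BᵀP = [-12.7500 12.0000]
S = R + BᵀPB = [3] + [56.2500] = [59.2500]
BᵀPA = [62.2500 23.2500]
K = S⁻¹·BᵀPA = [1.0506 0.3924]
A−BK = [0.1519 2.1772; 0.4241 2.4114]
AᵀP(A−BK) = [3.8481 3.8228; 3.8228 18.1266]
P' = Q + AᵀP(A−BK) = [8.8481 -2.1772; -2.1772 27.1266]
tr(P') = 35.9747


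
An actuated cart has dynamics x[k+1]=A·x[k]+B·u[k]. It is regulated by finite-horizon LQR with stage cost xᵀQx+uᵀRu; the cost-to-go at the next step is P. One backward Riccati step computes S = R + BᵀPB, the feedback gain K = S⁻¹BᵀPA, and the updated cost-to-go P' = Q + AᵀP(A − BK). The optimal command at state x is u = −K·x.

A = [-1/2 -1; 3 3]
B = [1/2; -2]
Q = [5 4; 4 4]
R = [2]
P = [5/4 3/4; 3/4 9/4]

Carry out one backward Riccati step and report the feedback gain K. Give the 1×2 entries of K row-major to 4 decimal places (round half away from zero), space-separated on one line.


BᵀP = [-0.8750 -4.1250]
S = R + BᵀPB = [2] + [7.8125] = [9.8125]
BᵀPA = [-11.9375 -11.5000]
K = S⁻¹·BᵀPA = [-1.2166 -1.1720]
A−BK = [0.1083 -0.4140; 0.5669 0.6561]
AᵀP(A−BK) = [3.7898 3.5096; 3.5096 3.5223]
P' = Q + AᵀP(A−BK) = [8.7898 7.5096; 7.5096 7.5223]
tr(P') = 16.3121

-1.2166 -1.1720


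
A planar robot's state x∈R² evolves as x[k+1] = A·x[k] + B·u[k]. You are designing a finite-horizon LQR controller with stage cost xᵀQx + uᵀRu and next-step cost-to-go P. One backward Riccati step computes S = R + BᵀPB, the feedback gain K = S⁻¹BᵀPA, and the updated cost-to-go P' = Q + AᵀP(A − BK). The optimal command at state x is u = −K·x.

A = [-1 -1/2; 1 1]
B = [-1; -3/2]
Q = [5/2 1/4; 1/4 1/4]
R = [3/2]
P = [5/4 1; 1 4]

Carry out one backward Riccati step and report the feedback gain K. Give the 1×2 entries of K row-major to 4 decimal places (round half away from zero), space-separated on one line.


BᵀP = [-2.7500 -7.0000]
S = R + BᵀPB = [3/2] + [13.2500] = [14.7500]
BᵀPA = [-4.2500 -5.6250]
K = S⁻¹·BᵀPA = [-0.2881 -0.3814]
A−BK = [-1.2881 -0.8814; 0.5678 0.4280]
AᵀP(A−BK) = [2.0254 1.5042; 1.5042 1.1674]
P' = Q + AᵀP(A−BK) = [4.5254 1.7542; 1.7542 1.4174]
tr(P') = 5.9428

-0.2881 -0.3814


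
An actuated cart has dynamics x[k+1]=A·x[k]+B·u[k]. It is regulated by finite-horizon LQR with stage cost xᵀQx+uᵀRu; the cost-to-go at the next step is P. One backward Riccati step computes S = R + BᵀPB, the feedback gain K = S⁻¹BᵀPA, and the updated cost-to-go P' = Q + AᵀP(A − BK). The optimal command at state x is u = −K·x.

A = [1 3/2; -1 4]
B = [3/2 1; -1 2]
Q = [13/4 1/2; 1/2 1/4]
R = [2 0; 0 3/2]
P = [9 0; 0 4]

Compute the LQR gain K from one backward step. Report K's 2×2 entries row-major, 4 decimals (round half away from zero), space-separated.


0.6887 -0.2068 -0.1052 1.7599

BᵀP = [13.5000 -4.0000; 9.0000 8.0000]
S = R + BᵀPB = [2 0; 0 3/2] + [24.2500 5.5000; 5.5000 25.0000] = [26.2500 5.5000; 5.5000 26.5000]
BᵀPA = [17.5000 4.2500; 1.0000 45.5000]
K = S⁻¹·BᵀPA = [0.6887 -0.2068; -0.1052 1.7599]
A−BK = [0.0721 0.0503; -0.1009 0.2733]
AᵀP(A−BK) = [1.0528 -0.6402; -0.6402 5.0532]
P' = Q + AᵀP(A−BK) = [4.3028 -0.1402; -0.1402 5.3032]
tr(P') = 9.6060


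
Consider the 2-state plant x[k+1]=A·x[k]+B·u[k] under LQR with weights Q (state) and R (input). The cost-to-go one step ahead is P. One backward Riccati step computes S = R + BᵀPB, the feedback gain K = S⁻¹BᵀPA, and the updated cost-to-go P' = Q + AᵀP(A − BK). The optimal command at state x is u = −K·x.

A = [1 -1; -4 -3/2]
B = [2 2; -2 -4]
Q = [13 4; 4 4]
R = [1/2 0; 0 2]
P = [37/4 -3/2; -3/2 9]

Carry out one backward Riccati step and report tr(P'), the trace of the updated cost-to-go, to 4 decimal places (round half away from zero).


BᵀP = [21.5000 -21.0000; 24.5000 -39.0000]
S = R + BᵀPB = [1/2 0; 0 2] + [85.0000 127.0000; 127.0000 205.0000] = [85.5000 127.0000; 127.0000 207.0000]
BᵀPA = [105.5000 10.0000; 180.5000 34.0000]
K = S⁻¹·BᵀPA = [-0.6913 -1.4323; 1.2961 1.0430]
A−BK = [-0.2096 -0.2214; -0.1982 -0.1926]
AᵀP(A−BK) = [4.2340 3.8452; 3.8452 3.8608]
P' = Q + AᵀP(A−BK) = [17.2340 7.8452; 7.8452 7.8608]
tr(P') = 25.0948

25.0948


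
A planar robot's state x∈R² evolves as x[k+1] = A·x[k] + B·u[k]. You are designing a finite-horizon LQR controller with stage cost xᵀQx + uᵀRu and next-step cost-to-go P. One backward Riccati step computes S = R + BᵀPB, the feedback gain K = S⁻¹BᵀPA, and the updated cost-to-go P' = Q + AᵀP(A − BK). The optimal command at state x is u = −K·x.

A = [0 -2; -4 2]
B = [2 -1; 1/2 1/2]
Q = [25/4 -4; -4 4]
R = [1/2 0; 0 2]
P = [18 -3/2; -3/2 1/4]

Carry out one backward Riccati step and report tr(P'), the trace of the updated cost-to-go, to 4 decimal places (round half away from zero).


13.5534

BᵀP = [35.2500 -2.8750; -18.7500 1.6250]
S = R + BᵀPB = [1/2 0; 0 2] + [69.0625 -36.6875; -36.6875 19.5625] = [69.5625 -36.6875; -36.6875 21.5625]
BᵀPA = [11.5000 -76.2500; -6.5000 40.7500]
K = S⁻¹·BᵀPA = [0.0617 -0.9685; -0.1965 0.2419]
A−BK = [-0.3199 0.1790; -3.9326 2.3633]
AᵀP(A−BK) = [2.0134 -1.2892; -1.2892 1.2900]
P' = Q + AᵀP(A−BK) = [8.2634 -5.2892; -5.2892 5.2900]
tr(P') = 13.5534


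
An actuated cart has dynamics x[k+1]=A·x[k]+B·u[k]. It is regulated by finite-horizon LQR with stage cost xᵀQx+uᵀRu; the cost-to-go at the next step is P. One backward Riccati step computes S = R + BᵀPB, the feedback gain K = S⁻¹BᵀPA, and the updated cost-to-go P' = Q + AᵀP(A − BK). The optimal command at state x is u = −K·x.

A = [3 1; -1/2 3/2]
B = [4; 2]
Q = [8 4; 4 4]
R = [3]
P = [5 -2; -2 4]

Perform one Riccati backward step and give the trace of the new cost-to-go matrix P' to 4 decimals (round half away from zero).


BᵀP = [16.0000 0.0000]
S = R + BᵀPB = [3] + [64.0000] = [67.0000]
BᵀPA = [48.0000 16.0000]
K = S⁻¹·BᵀPA = [0.7164 0.2388]
A−BK = [0.1343 0.0448; -1.9328 1.0224]
AᵀP(A−BK) = [17.6119 -7.4627; -7.4627 4.1791]
P' = Q + AᵀP(A−BK) = [25.6119 -3.4627; -3.4627 8.1791]
tr(P') = 33.7910

33.7910


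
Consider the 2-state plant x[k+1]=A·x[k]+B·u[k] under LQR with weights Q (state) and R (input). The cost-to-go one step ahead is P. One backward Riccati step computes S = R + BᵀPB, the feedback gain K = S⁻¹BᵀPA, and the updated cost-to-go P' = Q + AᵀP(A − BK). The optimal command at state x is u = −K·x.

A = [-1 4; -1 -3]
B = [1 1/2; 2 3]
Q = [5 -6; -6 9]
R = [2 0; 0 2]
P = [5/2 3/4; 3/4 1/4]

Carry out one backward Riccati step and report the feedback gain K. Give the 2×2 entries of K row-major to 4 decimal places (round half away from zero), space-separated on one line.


-0.3932 0.9523 -0.3318 0.7227

BᵀP = [4.0000 1.2500; 3.5000 1.1250]
S = R + BᵀPB = [2 0; 0 2] + [6.5000 5.7500; 5.7500 5.1250] = [8.5000 5.7500; 5.7500 7.1250]
BᵀPA = [-5.2500 12.2500; -4.6250 10.6250]
K = S⁻¹·BᵀPA = [-0.3932 0.9523; -0.3318 0.7227]
A−BK = [-0.4409 2.6864; 0.7818 -7.0727]
AᵀP(A−BK) = [0.6511 -1.6580; -1.6580 4.9057]
P' = Q + AᵀP(A−BK) = [5.6511 -7.6580; -7.6580 13.9057]
tr(P') = 19.5568


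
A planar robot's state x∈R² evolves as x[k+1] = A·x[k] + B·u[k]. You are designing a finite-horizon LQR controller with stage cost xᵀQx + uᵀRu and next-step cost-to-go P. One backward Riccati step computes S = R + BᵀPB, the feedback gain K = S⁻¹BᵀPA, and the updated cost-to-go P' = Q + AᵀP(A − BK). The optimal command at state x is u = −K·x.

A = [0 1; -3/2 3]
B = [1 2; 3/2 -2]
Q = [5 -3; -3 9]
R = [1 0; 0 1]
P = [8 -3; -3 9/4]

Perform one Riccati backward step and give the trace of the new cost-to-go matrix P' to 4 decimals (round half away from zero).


BᵀP = [3.5000 0.3750; 22.0000 -10.5000]
S = R + BᵀPB = [1 0; 0 1] + [4.0625 6.2500; 6.2500 65.0000] = [5.0625 6.2500; 6.2500 66.0000]
BᵀPA = [-0.5625 4.6250; 15.7500 -9.5000]
K = S⁻¹·BᵀPA = [-0.4594 1.2358; 0.2821 -0.2610]
A−BK = [-0.1049 0.2862; -0.2466 0.6244]
AᵀP(A−BK) = [0.3603 -0.8197; -0.8197 2.0555]
P' = Q + AᵀP(A−BK) = [5.3603 -3.8197; -3.8197 11.0555]
tr(P') = 16.4158

16.4158


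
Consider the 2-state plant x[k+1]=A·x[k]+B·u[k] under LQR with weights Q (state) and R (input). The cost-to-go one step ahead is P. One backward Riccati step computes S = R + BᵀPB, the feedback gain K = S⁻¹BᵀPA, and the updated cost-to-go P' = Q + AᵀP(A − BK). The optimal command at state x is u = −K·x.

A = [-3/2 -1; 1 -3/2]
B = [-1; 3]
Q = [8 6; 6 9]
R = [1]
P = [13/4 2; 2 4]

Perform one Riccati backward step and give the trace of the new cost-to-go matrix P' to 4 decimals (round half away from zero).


28.1881

BᵀP = [2.7500 10.0000]
S = R + BᵀPB = [1] + [27.2500] = [28.2500]
BᵀPA = [5.8750 -17.7500]
K = S⁻¹·BᵀPA = [0.2080 -0.6283]
A−BK = [-1.2920 -1.6283; 0.3761 0.3850]
AᵀP(A−BK) = [4.0907 5.0664; 5.0664 7.0973]
P' = Q + AᵀP(A−BK) = [12.0907 11.0664; 11.0664 16.0973]
tr(P') = 28.1881


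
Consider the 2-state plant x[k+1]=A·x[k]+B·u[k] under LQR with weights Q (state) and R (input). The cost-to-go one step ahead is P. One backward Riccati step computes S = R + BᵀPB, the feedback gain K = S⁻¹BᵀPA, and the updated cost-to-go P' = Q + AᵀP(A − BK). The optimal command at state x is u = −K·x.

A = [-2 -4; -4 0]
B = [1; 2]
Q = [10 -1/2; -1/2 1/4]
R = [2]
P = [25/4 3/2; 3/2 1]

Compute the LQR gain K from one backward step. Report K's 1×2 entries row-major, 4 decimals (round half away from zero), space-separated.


BᵀP = [9.2500 3.5000]
S = R + BᵀPB = [2] + [16.2500] = [18.2500]
BᵀPA = [-32.5000 -37.0000]
K = S⁻¹·BᵀPA = [-1.7808 -2.0274]
A−BK = [-0.2192 -1.9726; -0.4384 4.0548]
AᵀP(A−BK) = [7.1233 8.1096; 8.1096 24.9863]
P' = Q + AᵀP(A−BK) = [17.1233 7.6096; 7.6096 25.2363]
tr(P') = 42.3596

-1.7808 -2.0274


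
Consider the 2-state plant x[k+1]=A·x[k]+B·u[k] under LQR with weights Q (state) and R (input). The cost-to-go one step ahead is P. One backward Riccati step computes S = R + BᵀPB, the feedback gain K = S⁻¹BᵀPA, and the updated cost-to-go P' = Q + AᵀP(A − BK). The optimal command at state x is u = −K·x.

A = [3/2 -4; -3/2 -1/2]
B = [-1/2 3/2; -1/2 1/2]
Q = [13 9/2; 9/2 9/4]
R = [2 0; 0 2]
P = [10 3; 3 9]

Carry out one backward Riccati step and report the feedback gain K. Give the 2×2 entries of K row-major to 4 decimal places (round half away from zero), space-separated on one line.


BᵀP = [-6.5000 -6.0000; 16.5000 9.0000]
S = R + BᵀPB = [2 0; 0 2] + [6.2500 -12.7500; -12.7500 29.2500] = [8.2500 -12.7500; -12.7500 31.2500]
BᵀPA = [-0.7500 29.0000; 11.2500 -70.5000]
K = S⁻¹·BᵀPA = [1.2598 0.0774; 0.8740 -2.2244]
A−BK = [0.8189 -0.6247; -1.3071 0.6509]
AᵀP(A−BK) = [20.3622 -12.4173; -12.4173 15.1837]
P' = Q + AᵀP(A−BK) = [33.3622 -7.9173; -7.9173 17.4337]
tr(P') = 50.7959

1.2598 0.0774 0.8740 -2.2244


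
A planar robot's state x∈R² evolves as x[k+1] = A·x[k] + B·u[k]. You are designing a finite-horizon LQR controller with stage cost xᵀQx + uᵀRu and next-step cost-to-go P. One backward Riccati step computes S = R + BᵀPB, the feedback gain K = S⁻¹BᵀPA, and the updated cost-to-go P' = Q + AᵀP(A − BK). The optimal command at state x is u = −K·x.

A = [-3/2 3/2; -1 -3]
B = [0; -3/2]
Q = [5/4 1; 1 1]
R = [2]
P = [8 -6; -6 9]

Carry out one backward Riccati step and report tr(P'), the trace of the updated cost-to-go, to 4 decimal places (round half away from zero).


33.1938

BᵀP = [9.0000 -13.5000]
S = R + BᵀPB = [2] + [20.2500] = [22.2500]
BᵀPA = [0.0000 54.0000]
K = S⁻¹·BᵀPA = [0.0000 2.4270]
A−BK = [-1.5000 1.5000; -1.0000 0.6404]
AᵀP(A−BK) = [9.0000 -9.0000; -9.0000 21.9438]
P' = Q + AᵀP(A−BK) = [10.2500 -8.0000; -8.0000 22.9438]
tr(P') = 33.1938


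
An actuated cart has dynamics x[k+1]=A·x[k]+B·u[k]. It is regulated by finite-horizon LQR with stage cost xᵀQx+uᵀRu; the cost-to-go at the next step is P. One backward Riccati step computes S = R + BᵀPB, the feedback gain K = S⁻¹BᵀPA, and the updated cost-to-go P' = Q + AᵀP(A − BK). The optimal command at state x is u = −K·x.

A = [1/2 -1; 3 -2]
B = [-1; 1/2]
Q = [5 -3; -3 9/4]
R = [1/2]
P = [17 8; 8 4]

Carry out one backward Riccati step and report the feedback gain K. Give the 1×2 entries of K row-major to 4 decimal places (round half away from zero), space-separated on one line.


-2.3333 2.3810

BᵀP = [-13.0000 -6.0000]
S = R + BᵀPB = [1/2] + [10.0000] = [10.5000]
BᵀPA = [-24.5000 25.0000]
K = S⁻¹·BᵀPA = [-2.3333 2.3810]
A−BK = [-1.8333 1.3810; 4.1667 -3.1905]
AᵀP(A−BK) = [7.0833 -6.1667; -6.1667 5.4762]
P' = Q + AᵀP(A−BK) = [12.0833 -9.1667; -9.1667 7.7262]
tr(P') = 19.8095


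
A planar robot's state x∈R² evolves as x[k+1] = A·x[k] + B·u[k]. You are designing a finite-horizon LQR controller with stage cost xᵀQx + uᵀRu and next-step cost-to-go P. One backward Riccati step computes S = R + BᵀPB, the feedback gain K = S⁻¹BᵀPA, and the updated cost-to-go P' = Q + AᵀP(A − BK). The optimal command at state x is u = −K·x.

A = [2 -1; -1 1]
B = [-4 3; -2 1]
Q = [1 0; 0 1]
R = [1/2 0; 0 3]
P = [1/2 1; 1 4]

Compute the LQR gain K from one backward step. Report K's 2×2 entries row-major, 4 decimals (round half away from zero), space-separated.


0.1657 -0.2411 0.1130 -0.0734

BᵀP = [-4.0000 -12.0000; 2.5000 7.0000]
S = R + BᵀPB = [1/2 0; 0 3] + [40.0000 -24.0000; -24.0000 14.5000] = [40.5000 -24.0000; -24.0000 17.5000]
BᵀPA = [4.0000 -8.0000; -2.0000 4.5000]
K = S⁻¹·BᵀPA = [0.1657 -0.2411; 0.1130 -0.0734]
A−BK = [2.3239 -1.7439; -0.7815 0.5913]
AᵀP(A−BK) = [1.5631 -1.1827; -1.1827 0.9021]
P' = Q + AᵀP(A−BK) = [2.5631 -1.1827; -1.1827 1.9021]
tr(P') = 4.4652


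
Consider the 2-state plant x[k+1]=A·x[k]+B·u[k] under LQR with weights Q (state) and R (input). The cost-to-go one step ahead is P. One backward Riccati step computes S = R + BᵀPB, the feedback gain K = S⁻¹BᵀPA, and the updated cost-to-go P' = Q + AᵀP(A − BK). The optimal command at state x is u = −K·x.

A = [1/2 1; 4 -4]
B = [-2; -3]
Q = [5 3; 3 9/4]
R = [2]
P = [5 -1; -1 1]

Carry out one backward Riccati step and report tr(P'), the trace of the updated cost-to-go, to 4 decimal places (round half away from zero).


46.0658

BᵀP = [-7.0000 -1.0000]
S = R + BᵀPB = [2] + [17.0000] = [19.0000]
BᵀPA = [-7.5000 -3.0000]
K = S⁻¹·BᵀPA = [-0.3947 -0.1579]
A−BK = [-0.2895 0.6842; 2.8158 -4.4737]
AᵀP(A−BK) = [10.2895 -16.6842; -16.6842 28.5263]
P' = Q + AᵀP(A−BK) = [15.2895 -13.6842; -13.6842 30.7763]
tr(P') = 46.0658


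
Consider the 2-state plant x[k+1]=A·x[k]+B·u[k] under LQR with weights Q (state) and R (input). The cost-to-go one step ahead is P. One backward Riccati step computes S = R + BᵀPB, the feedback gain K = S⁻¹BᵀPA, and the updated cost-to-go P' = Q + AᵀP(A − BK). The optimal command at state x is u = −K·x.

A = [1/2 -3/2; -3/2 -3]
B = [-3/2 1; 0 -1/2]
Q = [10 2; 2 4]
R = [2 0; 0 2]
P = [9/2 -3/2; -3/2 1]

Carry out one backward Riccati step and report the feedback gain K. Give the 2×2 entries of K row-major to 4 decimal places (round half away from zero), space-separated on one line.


BᵀP = [-6.7500 2.2500; 5.2500 -2.0000]
S = R + BᵀPB = [2 0; 0 2] + [10.1250 -7.8750; -7.8750 6.2500] = [12.1250 -7.8750; -7.8750 8.2500]
BᵀPA = [-6.7500 3.3750; 5.6250 -1.8750]
K = S⁻¹·BᵀPA = [-0.2996 0.3440; 0.3958 0.1011]
A−BK = [-0.3453 -1.0851; -1.3021 -2.9494]
AᵀP(A−BK) = [1.3761 1.7534; 1.7534 4.6535]
P' = Q + AᵀP(A−BK) = [11.3761 3.7534; 3.7534 8.6535]
tr(P') = 20.0296

-0.2996 0.3440 0.3958 0.1011


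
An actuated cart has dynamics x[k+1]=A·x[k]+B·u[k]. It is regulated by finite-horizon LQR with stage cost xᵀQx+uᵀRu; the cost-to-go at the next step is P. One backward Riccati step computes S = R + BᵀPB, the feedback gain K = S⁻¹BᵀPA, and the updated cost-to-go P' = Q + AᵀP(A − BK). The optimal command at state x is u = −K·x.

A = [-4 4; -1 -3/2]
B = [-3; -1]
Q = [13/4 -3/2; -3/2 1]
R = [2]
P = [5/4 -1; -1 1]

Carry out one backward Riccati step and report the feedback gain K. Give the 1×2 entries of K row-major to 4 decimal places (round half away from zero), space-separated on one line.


1.0909 -1.6970

BᵀP = [-2.7500 2.0000]
S = R + BᵀPB = [2] + [6.2500] = [8.2500]
BᵀPA = [9.0000 -14.0000]
K = S⁻¹·BᵀPA = [1.0909 -1.6970]
A−BK = [-0.7273 -1.0909; 0.0909 -3.1970]
AᵀP(A−BK) = [3.1818 -5.2273; -5.2273 10.4924]
P' = Q + AᵀP(A−BK) = [6.4318 -6.7273; -6.7273 11.4924]
tr(P') = 17.9242


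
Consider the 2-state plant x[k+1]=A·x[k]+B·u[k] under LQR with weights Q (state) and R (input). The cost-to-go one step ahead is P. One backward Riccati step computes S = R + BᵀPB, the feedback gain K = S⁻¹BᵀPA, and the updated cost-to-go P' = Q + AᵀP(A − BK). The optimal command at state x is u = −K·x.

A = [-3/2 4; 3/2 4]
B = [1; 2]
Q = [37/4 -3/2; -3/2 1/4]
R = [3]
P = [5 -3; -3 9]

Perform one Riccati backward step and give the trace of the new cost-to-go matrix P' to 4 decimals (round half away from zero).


BᵀP = [-1.0000 15.0000]
S = R + BᵀPB = [3] + [29.0000] = [32.0000]
BᵀPA = [24.0000 56.0000]
K = S⁻¹·BᵀPA = [0.7500 1.7500]
A−BK = [-2.2500 2.2500; 0.0000 0.5000]
AᵀP(A−BK) = [27.0000 -18.0000; -18.0000 30.0000]
P' = Q + AᵀP(A−BK) = [36.2500 -19.5000; -19.5000 30.2500]
tr(P') = 66.5000

66.5000


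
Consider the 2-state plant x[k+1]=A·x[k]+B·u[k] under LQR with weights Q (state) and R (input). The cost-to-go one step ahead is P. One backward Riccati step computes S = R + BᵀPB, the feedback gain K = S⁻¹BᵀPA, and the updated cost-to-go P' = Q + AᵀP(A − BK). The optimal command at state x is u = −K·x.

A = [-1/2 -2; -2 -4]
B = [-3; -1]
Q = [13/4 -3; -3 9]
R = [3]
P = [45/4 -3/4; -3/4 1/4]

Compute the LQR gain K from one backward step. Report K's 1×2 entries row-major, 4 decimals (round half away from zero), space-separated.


0.1250 0.5800

BᵀP = [-33.0000 2.0000]
S = R + BᵀPB = [3] + [97.0000] = [100.0000]
BᵀPA = [12.5000 58.0000]
K = S⁻¹·BᵀPA = [0.1250 0.5800]
A−BK = [-0.1250 -0.2600; -1.8750 -3.4200]
AᵀP(A−BK) = [0.7500 1.5000; 1.5000 3.3600]
P' = Q + AᵀP(A−BK) = [4.0000 -1.5000; -1.5000 12.3600]
tr(P') = 16.3600


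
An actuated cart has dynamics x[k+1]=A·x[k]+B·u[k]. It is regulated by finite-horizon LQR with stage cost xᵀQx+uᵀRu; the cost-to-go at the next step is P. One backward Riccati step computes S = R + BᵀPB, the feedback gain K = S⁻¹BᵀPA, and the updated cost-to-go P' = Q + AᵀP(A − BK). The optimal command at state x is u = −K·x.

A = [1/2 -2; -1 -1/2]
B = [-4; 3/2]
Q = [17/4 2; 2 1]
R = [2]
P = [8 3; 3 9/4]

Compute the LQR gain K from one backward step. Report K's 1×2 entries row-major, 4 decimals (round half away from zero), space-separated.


-0.0517 0.5987

BᵀP = [-27.5000 -8.6250]
S = R + BᵀPB = [2] + [97.0625] = [99.0625]
BᵀPA = [-5.1250 59.3125]
K = S⁻¹·BᵀPA = [-0.0517 0.5987]
A−BK = [0.2931 0.3950; -0.9224 -1.3981]
AᵀP(A−BK) = [0.9849 1.4435; 1.4435 3.0498]
P' = Q + AᵀP(A−BK) = [5.2349 3.4435; 3.4435 4.0498]
tr(P') = 9.2847


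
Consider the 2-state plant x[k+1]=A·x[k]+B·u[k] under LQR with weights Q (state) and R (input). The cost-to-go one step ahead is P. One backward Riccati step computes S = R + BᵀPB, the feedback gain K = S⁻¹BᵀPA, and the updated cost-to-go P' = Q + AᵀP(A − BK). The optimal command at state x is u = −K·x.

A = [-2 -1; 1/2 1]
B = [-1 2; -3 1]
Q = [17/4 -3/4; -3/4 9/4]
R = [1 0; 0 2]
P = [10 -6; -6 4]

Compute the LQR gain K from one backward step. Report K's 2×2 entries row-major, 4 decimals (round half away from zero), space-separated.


BᵀP = [8.0000 -6.0000; 14.0000 -8.0000]
S = R + BᵀPB = [1 0; 0 2] + [10.0000 10.0000; 10.0000 20.0000] = [11.0000 10.0000; 10.0000 22.0000]
BᵀPA = [-19.0000 -14.0000; -32.0000 -22.0000]
K = S⁻¹·BᵀPA = [-0.6901 -0.6197; -1.1408 -0.7183]
A−BK = [-0.4085 -0.1831; -0.4296 -0.1408]
AᵀP(A−BK) = [3.3803 2.2394; 2.2394 1.5211]
P' = Q + AᵀP(A−BK) = [7.6303 1.4894; 1.4894 3.7711]
tr(P') = 11.4014

-0.6901 -0.6197 -1.1408 -0.7183


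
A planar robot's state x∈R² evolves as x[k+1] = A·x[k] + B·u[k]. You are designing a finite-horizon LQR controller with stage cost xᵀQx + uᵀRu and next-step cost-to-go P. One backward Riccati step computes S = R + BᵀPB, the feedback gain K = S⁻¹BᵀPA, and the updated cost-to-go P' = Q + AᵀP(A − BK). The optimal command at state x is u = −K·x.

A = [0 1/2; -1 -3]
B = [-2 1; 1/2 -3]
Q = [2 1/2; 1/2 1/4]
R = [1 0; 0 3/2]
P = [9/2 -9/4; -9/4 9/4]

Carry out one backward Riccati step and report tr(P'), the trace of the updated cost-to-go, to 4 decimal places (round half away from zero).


3.7598

BᵀP = [-10.1250 5.6250; 11.2500 -9.0000]
S = R + BᵀPB = [1 0; 0 3/2] + [23.0625 -27.0000; -27.0000 38.2500] = [24.0625 -27.0000; -27.0000 39.7500]
BᵀPA = [-5.6250 -21.9375; 9.0000 32.6250]
K = S⁻¹·BᵀPA = [0.0853 0.0389; 0.2844 0.8472]
A−BK = [-0.1137 -0.2693; -0.1896 -0.4778]
AᵀP(A−BK) = [0.1706 0.4692; 0.4692 1.3392]
P' = Q + AᵀP(A−BK) = [2.1706 0.9692; 0.9692 1.5892]
tr(P') = 3.7598


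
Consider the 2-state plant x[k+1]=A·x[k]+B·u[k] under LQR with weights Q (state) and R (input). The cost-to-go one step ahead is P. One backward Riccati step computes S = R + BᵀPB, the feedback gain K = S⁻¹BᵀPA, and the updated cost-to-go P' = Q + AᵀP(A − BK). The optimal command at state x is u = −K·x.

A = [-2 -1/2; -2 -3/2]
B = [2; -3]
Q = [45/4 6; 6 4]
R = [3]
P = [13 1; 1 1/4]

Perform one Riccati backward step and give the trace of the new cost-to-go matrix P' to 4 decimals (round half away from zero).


25.6257

BᵀP = [23.0000 1.2500]
S = R + BᵀPB = [3] + [42.2500] = [45.2500]
BᵀPA = [-48.5000 -13.3750]
K = S⁻¹·BᵀPA = [-1.0718 -0.2956]
A−BK = [0.1436 0.0912; -5.2155 -2.3867]
AᵀP(A−BK) = [9.0166 3.4144; 3.4144 1.3591]
P' = Q + AᵀP(A−BK) = [20.2666 9.4144; 9.4144 5.3591]
tr(P') = 25.6257


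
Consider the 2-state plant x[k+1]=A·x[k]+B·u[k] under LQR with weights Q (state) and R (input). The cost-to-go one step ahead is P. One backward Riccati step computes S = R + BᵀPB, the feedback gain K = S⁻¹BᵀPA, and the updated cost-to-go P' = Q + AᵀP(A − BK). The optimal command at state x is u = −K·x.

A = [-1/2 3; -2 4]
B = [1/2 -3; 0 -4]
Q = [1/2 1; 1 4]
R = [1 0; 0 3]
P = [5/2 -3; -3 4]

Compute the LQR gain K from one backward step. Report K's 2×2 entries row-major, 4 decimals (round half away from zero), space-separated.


0.6471 -0.2888 0.5882 -0.7914

BᵀP = [1.2500 -1.5000; 4.5000 -7.0000]
S = R + BᵀPB = [1 0; 0 3] + [0.6250 2.2500; 2.2500 14.5000] = [1.6250 2.2500; 2.2500 17.5000]
BᵀPA = [2.3750 -2.2500; 11.7500 -14.5000]
K = S⁻¹·BᵀPA = [0.6471 -0.2888; 0.5882 -0.7914]
A−BK = [0.9412 0.7701; 0.3529 0.8342]
AᵀP(A−BK) = [2.1765 -1.7647; -1.7647 2.3743]
P' = Q + AᵀP(A−BK) = [2.6765 -0.7647; -0.7647 6.3743]
tr(P') = 9.0508


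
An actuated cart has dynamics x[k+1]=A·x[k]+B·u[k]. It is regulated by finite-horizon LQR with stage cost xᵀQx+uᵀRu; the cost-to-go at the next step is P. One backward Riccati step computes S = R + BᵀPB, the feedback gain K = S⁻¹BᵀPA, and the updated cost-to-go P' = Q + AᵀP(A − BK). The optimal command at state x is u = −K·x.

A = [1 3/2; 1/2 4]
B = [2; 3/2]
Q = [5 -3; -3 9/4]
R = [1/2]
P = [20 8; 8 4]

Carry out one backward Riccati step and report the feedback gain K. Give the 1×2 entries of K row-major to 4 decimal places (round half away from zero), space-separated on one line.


BᵀP = [52.0000 22.0000]
S = R + BᵀPB = [1/2] + [137.0000] = [137.5000]
BᵀPA = [63.0000 166.0000]
K = S⁻¹·BᵀPA = [0.4582 1.2073]
A−BK = [0.0836 -0.9145; -0.1873 2.1891]
AᵀP(A−BK) = [0.1345 -0.0582; -0.0582 4.5927]
P' = Q + AᵀP(A−BK) = [5.1345 -3.0582; -3.0582 6.8427]
tr(P') = 11.9773

0.4582 1.2073


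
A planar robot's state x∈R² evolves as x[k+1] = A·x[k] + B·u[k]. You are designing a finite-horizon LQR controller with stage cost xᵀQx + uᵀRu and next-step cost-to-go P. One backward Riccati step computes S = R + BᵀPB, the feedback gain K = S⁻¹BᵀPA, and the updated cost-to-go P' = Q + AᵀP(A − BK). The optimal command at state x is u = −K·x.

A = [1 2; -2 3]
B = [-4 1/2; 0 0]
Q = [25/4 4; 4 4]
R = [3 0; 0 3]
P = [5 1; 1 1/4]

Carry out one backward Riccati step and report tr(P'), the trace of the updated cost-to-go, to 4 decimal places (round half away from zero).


12.1677

BᵀP = [-20.0000 -4.0000; 2.5000 0.5000]
S = R + BᵀPB = [3 0; 0 3] + [80.0000 -10.0000; -10.0000 1.2500] = [83.0000 -10.0000; -10.0000 4.2500]
BᵀPA = [-12.0000 -52.0000; 1.5000 6.5000]
K = S⁻¹·BᵀPA = [-0.1424 -0.6172; 0.0178 0.0772]
A−BK = [0.4214 -0.5074; -2.0000 3.0000]
AᵀP(A−BK) = [0.2641 -0.0223; -0.0223 1.6536]
P' = Q + AᵀP(A−BK) = [6.5141 3.9777; 3.9777 5.6536]
tr(P') = 12.1677


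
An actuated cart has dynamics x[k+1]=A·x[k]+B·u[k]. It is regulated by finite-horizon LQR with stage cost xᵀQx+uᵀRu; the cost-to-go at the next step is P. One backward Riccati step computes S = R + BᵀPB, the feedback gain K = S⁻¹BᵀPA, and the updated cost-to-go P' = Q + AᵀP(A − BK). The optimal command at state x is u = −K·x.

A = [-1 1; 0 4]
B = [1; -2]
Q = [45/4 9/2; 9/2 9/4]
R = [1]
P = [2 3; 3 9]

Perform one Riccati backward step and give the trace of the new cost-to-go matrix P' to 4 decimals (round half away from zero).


33.2037

BᵀP = [-4.0000 -15.0000]
S = R + BᵀPB = [1] + [26.0000] = [27.0000]
BᵀPA = [4.0000 -64.0000]
K = S⁻¹·BᵀPA = [0.1481 -2.3704]
A−BK = [-1.1481 3.3704; 0.2963 -0.7407]
AᵀP(A−BK) = [1.4074 -4.5185; -4.5185 18.2963]
P' = Q + AᵀP(A−BK) = [12.6574 -0.0185; -0.0185 20.5463]
tr(P') = 33.2037


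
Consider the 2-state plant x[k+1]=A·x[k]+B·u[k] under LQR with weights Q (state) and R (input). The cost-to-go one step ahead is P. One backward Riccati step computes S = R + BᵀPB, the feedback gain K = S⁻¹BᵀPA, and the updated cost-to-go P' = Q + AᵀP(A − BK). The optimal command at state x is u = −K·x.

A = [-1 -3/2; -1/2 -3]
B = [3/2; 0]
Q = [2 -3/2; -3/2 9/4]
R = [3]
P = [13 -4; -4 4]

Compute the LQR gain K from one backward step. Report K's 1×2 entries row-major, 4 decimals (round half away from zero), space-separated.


BᵀP = [19.5000 -6.0000]
S = R + BᵀPB = [3] + [29.2500] = [32.2500]
BᵀPA = [-16.5000 -11.2500]
K = S⁻¹·BᵀPA = [-0.5116 -0.3488]
A−BK = [-0.2326 -0.9767; -0.5000 -3.0000]
AᵀP(A−BK) = [1.5581 4.7442; 4.7442 25.3256]
P' = Q + AᵀP(A−BK) = [3.5581 3.2442; 3.2442 27.5756]
tr(P') = 31.1337

-0.5116 -0.3488


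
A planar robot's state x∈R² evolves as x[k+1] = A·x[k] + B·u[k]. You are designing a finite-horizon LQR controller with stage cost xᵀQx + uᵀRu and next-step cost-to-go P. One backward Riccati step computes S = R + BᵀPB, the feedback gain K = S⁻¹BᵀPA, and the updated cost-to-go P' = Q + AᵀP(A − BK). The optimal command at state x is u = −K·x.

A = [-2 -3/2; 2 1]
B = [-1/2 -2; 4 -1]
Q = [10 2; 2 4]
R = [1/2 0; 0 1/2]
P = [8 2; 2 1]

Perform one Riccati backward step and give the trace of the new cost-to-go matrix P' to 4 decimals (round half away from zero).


BᵀP = [4.0000 3.0000; -18.0000 -5.0000]
S = R + BᵀPB = [1/2 0; 0 1/2] + [10.0000 -11.0000; -11.0000 41.0000] = [10.5000 -11.0000; -11.0000 41.5000]
BᵀPA = [-2.0000 -3.0000; 26.0000 22.0000]
K = S⁻¹·BᵀPA = [0.6450 0.3733; 0.7975 0.6291]
A−BK = [-0.0826 -0.0552; 0.2176 0.1358]
AᵀP(A−BK) = [0.5560 0.3908; 0.3908 0.2804]
P' = Q + AᵀP(A−BK) = [10.5560 2.3908; 2.3908 4.2804]
tr(P') = 14.8364

14.8364


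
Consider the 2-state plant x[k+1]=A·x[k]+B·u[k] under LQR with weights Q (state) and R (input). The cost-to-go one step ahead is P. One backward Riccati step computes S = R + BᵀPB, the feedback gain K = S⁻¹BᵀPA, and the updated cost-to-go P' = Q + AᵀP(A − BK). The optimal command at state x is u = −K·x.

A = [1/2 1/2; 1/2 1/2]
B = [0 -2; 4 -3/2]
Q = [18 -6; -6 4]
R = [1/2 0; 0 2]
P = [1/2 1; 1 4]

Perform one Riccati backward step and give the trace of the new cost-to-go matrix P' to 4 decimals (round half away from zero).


22.0958

BᵀP = [4.0000 16.0000; -2.5000 -8.0000]
S = R + BᵀPB = [1/2 0; 0 2] + [64.0000 -32.0000; -32.0000 17.0000] = [64.5000 -32.0000; -32.0000 19.0000]
BᵀPA = [10.0000 10.0000; -5.2500 -5.2500]
K = S⁻¹·BᵀPA = [0.1092 0.1092; -0.0924 -0.0924]
A−BK = [0.3151 0.3151; -0.0754 -0.0754]
AᵀP(A−BK) = [0.0479 0.0479; 0.0479 0.0479]
P' = Q + AᵀP(A−BK) = [18.0479 -5.9521; -5.9521 4.0479]
tr(P') = 22.0958


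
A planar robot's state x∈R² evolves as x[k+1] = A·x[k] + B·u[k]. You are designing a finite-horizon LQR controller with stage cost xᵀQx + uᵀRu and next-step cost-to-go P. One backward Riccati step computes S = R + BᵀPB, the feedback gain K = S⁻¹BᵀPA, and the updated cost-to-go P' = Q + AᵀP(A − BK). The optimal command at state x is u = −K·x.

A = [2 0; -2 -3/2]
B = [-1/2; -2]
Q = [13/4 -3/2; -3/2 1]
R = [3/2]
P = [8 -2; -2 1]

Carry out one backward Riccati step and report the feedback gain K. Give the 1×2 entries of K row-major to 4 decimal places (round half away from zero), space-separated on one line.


BᵀP = [0.0000 -1.0000]
S = R + BᵀPB = [3/2] + [2.0000] = [3.5000]
BᵀPA = [2.0000 1.5000]
K = S⁻¹·BᵀPA = [0.5714 0.4286]
A−BK = [2.2857 0.2143; -0.8571 -0.6429]
AᵀP(A−BK) = [50.8571 8.1429; 8.1429 1.6071]
P' = Q + AᵀP(A−BK) = [54.1071 6.6429; 6.6429 2.6071]
tr(P') = 56.7143

0.5714 0.4286


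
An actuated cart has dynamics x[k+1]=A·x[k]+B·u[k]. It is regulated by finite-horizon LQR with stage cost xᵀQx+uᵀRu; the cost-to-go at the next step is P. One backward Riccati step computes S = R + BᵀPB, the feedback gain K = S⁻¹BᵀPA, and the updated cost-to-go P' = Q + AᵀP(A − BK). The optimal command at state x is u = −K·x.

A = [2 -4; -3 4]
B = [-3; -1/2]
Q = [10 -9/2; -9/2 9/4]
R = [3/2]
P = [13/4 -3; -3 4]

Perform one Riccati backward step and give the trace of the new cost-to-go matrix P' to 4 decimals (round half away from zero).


BᵀP = [-8.2500 7.0000]
S = R + BᵀPB = [3/2] + [21.2500] = [22.7500]
BᵀPA = [-37.5000 61.0000]
K = S⁻¹·BᵀPA = [-1.6484 2.6813]
A−BK = [-2.9451 4.0440; -3.8242 5.3407]
AᵀP(A−BK) = [23.1868 -33.4505; -33.4505 48.4396]
P' = Q + AᵀP(A−BK) = [33.1868 -37.9505; -37.9505 50.6896]
tr(P') = 83.8764

83.8764


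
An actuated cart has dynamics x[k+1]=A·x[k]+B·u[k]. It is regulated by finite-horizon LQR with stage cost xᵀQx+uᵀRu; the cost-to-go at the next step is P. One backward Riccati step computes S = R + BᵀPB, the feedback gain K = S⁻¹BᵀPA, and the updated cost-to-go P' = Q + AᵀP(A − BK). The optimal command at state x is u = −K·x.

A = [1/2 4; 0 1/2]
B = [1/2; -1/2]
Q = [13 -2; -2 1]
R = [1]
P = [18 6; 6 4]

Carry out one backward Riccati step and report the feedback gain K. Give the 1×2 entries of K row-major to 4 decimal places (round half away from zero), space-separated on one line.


BᵀP = [6.0000 1.0000]
S = R + BᵀPB = [1] + [2.5000] = [3.5000]
BᵀPA = [3.0000 24.5000]
K = S⁻¹·BᵀPA = [0.8571 7.0000]
A−BK = [0.0714 0.5000; 0.4286 4.0000]
AᵀP(A−BK) = [1.9286 16.5000; 16.5000 141.5000]
P' = Q + AᵀP(A−BK) = [14.9286 14.5000; 14.5000 142.5000]
tr(P') = 157.4286

0.8571 7.0000


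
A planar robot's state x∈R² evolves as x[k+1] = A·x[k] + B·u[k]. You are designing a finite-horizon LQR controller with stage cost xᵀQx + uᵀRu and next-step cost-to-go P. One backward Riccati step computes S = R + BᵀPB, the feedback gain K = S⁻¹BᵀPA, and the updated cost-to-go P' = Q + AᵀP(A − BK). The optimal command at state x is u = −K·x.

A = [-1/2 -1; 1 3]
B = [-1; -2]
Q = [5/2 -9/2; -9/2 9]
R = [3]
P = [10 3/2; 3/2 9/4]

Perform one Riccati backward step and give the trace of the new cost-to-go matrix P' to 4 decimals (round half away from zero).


BᵀP = [-13.0000 -6.0000]
S = R + BᵀPB = [3] + [25.0000] = [28.0000]
BᵀPA = [0.5000 -5.0000]
K = S⁻¹·BᵀPA = [0.0179 -0.1786]
A−BK = [-0.4821 -1.1786; 1.0357 2.6429]
AᵀP(A−BK) = [3.2411 8.0893; 8.0893 20.3571]
P' = Q + AᵀP(A−BK) = [5.7411 3.5893; 3.5893 29.3571]
tr(P') = 35.0982

35.0982
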